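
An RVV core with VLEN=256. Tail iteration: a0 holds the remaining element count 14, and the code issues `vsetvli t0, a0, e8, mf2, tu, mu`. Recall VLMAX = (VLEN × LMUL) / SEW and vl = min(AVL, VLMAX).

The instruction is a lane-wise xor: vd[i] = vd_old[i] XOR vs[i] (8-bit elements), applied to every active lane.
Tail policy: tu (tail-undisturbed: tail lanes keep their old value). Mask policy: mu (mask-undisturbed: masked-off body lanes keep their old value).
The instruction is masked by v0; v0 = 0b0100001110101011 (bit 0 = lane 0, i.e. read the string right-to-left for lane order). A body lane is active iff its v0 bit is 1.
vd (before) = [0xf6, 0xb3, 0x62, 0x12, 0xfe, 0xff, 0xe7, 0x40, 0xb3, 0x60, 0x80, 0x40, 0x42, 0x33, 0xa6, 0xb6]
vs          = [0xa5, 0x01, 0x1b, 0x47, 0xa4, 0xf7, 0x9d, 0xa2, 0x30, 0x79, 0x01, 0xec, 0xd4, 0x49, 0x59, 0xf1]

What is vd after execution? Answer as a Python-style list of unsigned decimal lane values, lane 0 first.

lanes per group: 256·1/2/8 = 16
AVL=14 ≤ VLMAX=16, so vl = 14
lane  0: xor(0xf6,0xa5) ⇒ 0x53
lane  1: xor(0xb3,0x01) ⇒ 0xb2
lane  2: mask-off/keep ⇒ 0x62
lane  3: xor(0x12,0x47) ⇒ 0x55
lane  4: mask-off/keep ⇒ 0xfe
lane  5: xor(0xff,0xf7) ⇒ 0x08
lane  6: mask-off/keep ⇒ 0xe7
lane  7: xor(0x40,0xa2) ⇒ 0xe2
lane  8: xor(0xb3,0x30) ⇒ 0x83
lane  9: xor(0x60,0x79) ⇒ 0x19
lane 10: mask-off/keep ⇒ 0x80
lane 11: mask-off/keep ⇒ 0x40
lane 12: mask-off/keep ⇒ 0x42
lane 13: mask-off/keep ⇒ 0x33
lane 14: tail/keep ⇒ 0xa6
lane 15: tail/keep ⇒ 0xb6

vd = [83, 178, 98, 85, 254, 8, 231, 226, 131, 25, 128, 64, 66, 51, 166, 182]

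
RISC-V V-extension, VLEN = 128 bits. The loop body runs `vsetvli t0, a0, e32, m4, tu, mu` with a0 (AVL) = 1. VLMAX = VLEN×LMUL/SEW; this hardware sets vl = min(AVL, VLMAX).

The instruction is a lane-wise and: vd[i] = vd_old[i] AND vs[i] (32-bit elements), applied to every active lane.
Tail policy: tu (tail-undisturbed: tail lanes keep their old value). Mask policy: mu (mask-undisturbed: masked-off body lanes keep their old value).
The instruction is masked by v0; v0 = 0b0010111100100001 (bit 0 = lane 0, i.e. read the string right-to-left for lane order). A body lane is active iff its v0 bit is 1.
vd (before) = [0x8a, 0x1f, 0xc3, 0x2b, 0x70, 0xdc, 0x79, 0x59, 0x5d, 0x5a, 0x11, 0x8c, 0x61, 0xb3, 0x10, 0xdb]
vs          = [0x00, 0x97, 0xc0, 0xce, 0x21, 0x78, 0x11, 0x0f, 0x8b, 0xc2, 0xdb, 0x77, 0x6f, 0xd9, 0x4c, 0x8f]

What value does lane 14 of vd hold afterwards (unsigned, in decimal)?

vd[14] = 16

lanes per group: 128·4/32 = 16
vl = min(AVL, VLMAX) = min(1, 16) = 1
[0] and(0x8a,0x00) = 0x00
[1] tail/keep = 0x1f
[2] tail/keep = 0xc3
[3] tail/keep = 0x2b
[4] tail/keep = 0x70
[5] tail/keep = 0xdc
[6] tail/keep = 0x79
[7] tail/keep = 0x59
[8] tail/keep = 0x5d
[9] tail/keep = 0x5a
[10] tail/keep = 0x11
[11] tail/keep = 0x8c
[12] tail/keep = 0x61
[13] tail/keep = 0xb3
[14] tail/keep = 0x10
[15] tail/keep = 0xdb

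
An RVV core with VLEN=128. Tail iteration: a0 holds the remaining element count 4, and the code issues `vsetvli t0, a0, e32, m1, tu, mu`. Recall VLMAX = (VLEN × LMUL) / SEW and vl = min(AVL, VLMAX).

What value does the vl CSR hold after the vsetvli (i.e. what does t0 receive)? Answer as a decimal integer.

VLMAX = (128 × 1) / 32 = 4 lanes
vl = min(AVL, VLMAX) = min(4, 4) = 4

vl = 4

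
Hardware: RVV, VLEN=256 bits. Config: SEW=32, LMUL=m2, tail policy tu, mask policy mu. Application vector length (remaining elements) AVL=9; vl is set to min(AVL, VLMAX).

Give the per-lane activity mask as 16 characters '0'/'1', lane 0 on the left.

lanes per group: 256·2/32 = 16
vl = min(AVL, VLMAX) = min(9, 16) = 9
bits (lane 0 leftmost): 1111111110000000

predicate = 1111111110000000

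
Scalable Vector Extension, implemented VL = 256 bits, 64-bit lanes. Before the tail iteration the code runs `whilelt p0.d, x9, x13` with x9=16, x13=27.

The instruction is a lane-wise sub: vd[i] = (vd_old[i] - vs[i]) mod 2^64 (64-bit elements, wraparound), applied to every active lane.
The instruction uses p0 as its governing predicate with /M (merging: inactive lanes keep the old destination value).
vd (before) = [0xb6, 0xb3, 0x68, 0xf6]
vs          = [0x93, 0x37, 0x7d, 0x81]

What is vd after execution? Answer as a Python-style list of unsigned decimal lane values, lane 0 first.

register lanes = 256/64 = 4
whilelt: lane j active iff 16+j < 27 → j < 11 → 4 active
vd[0] sub(0xb6,0x93) -> 0x23
vd[1] sub(0xb3,0x37) -> 0x7c
vd[2] sub(0x68,0x7d) -> 0xffffffffffffffeb
vd[3] sub(0xf6,0x81) -> 0x75

vd = [35, 124, 18446744073709551595, 117]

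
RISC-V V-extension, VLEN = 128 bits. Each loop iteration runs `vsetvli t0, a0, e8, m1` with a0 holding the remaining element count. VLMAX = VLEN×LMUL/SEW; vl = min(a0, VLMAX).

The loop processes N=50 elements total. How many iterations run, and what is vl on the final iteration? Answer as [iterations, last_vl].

VLMAX = (128 × 1) / 8 = 16 lanes
N=50: ⌈50/16⌉ = 4 iters; last vl = 50 − 3×16 = 2

[iterations, last_vl] = [4, 2]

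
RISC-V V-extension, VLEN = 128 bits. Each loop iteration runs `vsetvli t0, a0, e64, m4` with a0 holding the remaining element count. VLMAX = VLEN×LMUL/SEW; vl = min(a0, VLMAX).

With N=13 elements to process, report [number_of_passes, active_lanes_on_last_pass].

[iterations, last_vl] = [2, 5]

VLMAX = (128 × 4) / 64 = 8 lanes
N=13: ⌈13/8⌉ = 2 iters; last vl = 13 − 1×8 = 5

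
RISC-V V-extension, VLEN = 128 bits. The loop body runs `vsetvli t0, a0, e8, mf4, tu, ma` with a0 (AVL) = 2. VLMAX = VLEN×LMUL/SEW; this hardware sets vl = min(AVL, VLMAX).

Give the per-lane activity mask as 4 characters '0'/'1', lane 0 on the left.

VLMAX = (128 × 1/4) / 8 = 4 lanes
AVL=2 ≤ VLMAX=4, so vl = 2
bits (lane 0 leftmost): 1100

predicate = 1100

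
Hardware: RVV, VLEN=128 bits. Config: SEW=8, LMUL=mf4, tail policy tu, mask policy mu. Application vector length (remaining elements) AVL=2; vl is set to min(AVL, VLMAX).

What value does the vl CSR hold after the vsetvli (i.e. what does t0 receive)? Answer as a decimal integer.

vl = 2

lanes per group: 128·1/4/8 = 4
AVL=2 ≤ VLMAX=4, so vl = 2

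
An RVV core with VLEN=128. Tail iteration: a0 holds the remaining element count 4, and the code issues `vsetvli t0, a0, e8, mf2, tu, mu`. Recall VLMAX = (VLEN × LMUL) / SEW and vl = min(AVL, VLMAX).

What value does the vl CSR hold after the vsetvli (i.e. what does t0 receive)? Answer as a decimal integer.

lanes per group: 128·1/2/8 = 8
AVL=4 ≤ VLMAX=8, so vl = 4

vl = 4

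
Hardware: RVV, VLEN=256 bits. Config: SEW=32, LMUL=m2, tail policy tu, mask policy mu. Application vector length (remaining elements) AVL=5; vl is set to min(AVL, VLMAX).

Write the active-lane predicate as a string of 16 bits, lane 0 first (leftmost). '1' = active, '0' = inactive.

VLMAX = VLEN×LMUL/SEW = 256×2/32 = 16
vl ← min(5, 16) = 5
bits (lane 0 leftmost): 1111100000000000

predicate = 1111100000000000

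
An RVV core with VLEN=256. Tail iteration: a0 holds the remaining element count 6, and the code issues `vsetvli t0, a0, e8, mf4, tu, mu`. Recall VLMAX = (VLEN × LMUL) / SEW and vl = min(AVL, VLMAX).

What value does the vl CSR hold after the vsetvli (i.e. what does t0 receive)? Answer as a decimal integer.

vl = 6

VLMAX = VLEN×LMUL/SEW = 256×1/4/8 = 8
vl = min(AVL, VLMAX) = min(6, 8) = 6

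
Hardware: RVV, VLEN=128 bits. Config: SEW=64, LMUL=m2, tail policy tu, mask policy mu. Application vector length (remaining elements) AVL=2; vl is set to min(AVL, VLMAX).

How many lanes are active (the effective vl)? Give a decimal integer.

VLMAX = (128 × 2) / 64 = 4 lanes
vl ← min(2, 4) = 2

vl = 2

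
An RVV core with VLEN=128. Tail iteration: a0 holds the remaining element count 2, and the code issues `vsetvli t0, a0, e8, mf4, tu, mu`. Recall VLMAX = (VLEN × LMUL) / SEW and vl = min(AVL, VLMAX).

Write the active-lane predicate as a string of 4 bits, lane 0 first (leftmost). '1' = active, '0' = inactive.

predicate = 1100

lanes per group: 128·1/4/8 = 4
vl = min(AVL, VLMAX) = min(2, 4) = 2
bits (lane 0 leftmost): 1100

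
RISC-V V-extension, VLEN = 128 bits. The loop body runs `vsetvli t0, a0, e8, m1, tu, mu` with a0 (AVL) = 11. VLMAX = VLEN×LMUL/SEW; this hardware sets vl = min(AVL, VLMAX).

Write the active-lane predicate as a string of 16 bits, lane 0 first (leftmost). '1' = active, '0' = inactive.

VLMAX = (128 × 1) / 8 = 16 lanes
vl = min(AVL, VLMAX) = min(11, 16) = 11
bits (lane 0 leftmost): 1111111111100000

predicate = 1111111111100000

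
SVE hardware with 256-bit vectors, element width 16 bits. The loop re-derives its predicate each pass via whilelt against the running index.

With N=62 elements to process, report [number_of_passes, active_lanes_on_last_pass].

register lanes = 256/16 = 16
N=62: ⌈62/16⌉ = 4 iters; last vl = 62 − 3×16 = 14

[iterations, last_vl] = [4, 14]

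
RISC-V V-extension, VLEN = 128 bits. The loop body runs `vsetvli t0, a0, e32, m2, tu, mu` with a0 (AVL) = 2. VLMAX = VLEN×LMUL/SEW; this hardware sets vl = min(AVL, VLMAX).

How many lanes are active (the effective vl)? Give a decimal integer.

VLMAX = (128 × 2) / 32 = 8 lanes
vl ← min(2, 8) = 2

vl = 2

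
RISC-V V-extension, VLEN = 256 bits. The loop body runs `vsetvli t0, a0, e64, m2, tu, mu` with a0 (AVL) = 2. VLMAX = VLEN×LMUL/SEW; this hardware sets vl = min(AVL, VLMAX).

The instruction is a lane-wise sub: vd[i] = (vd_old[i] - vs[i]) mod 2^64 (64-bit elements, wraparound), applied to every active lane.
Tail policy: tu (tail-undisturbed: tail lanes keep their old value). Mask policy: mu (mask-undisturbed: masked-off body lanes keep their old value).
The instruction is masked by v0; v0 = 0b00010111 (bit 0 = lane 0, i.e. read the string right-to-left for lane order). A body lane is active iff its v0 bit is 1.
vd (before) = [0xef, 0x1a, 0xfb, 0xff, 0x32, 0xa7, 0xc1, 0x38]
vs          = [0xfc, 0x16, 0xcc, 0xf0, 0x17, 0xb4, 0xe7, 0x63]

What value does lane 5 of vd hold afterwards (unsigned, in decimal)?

vd[5] = 167

VLMAX = (256 × 2) / 64 = 8 lanes
vl = min(AVL, VLMAX) = min(2, 8) = 2
[0] sub(0xef,0xfc) = 0xfffffffffffffff3
[1] sub(0x1a,0x16) = 0x04
[2] tail/keep = 0xfb
[3] tail/keep = 0xff
[4] tail/keep = 0x32
[5] tail/keep = 0xa7
[6] tail/keep = 0xc1
[7] tail/keep = 0x38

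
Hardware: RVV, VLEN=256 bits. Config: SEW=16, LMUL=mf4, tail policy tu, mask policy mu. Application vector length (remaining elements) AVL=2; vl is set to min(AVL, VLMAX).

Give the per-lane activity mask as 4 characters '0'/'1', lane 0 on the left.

predicate = 1100

VLMAX = (256 × 1/4) / 16 = 4 lanes
vl = min(AVL, VLMAX) = min(2, 4) = 2
bits (lane 0 leftmost): 1100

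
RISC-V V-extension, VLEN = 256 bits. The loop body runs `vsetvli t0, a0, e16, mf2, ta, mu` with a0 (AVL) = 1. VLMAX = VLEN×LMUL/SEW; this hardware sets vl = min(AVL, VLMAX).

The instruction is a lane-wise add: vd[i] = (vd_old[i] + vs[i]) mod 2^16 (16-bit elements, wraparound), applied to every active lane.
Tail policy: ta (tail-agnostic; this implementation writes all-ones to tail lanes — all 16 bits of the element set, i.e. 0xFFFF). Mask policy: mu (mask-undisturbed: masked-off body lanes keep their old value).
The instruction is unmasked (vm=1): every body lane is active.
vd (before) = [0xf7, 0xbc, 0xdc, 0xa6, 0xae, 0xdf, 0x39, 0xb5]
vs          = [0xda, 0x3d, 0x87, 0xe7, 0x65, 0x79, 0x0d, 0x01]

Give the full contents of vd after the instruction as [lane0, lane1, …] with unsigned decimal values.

VLMAX = (256 × 1/2) / 16 = 8 lanes
vl ← min(1, 8) = 1
[0] add(0xf7,0xda) = 0x1d1
[1] tail/ones = 0xffff
[2] tail/ones = 0xffff
[3] tail/ones = 0xffff
[4] tail/ones = 0xffff
[5] tail/ones = 0xffff
[6] tail/ones = 0xffff
[7] tail/ones = 0xffff

vd = [465, 65535, 65535, 65535, 65535, 65535, 65535, 65535]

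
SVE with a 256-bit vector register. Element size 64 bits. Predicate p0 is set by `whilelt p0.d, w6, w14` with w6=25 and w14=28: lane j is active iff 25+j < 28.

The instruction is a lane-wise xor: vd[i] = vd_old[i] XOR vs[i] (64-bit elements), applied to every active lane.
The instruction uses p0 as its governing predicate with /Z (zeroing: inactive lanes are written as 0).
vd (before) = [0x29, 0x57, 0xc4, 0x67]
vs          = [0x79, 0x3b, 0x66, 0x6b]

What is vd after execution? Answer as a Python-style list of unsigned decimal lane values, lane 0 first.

vd = [80, 108, 162, 0]

register lanes = 256/64 = 4
p0[j] = (25+j < 28); true for j=0..2 → 3 lanes set
  i=0: xor(0x29,0x79) → 80
  i=1: xor(0x57,0x3b) → 108
  i=2: xor(0xc4,0x66) → 162
  i=3: tail/zero → 0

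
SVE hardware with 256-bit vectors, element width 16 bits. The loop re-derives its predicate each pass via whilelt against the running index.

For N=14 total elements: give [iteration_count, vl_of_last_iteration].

256-bit reg / 16-bit elem → 16 lanes
14 elements at 16/iter → 1 passes, remainder 14 on the last

[iterations, last_vl] = [1, 14]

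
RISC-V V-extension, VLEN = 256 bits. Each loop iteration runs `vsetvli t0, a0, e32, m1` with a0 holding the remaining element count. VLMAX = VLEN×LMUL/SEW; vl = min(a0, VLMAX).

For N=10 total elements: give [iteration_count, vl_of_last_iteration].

[iterations, last_vl] = [2, 2]

VLMAX = VLEN×LMUL/SEW = 256×1/32 = 8
N=10: ⌈10/8⌉ = 2 iters; last vl = 10 − 1×8 = 2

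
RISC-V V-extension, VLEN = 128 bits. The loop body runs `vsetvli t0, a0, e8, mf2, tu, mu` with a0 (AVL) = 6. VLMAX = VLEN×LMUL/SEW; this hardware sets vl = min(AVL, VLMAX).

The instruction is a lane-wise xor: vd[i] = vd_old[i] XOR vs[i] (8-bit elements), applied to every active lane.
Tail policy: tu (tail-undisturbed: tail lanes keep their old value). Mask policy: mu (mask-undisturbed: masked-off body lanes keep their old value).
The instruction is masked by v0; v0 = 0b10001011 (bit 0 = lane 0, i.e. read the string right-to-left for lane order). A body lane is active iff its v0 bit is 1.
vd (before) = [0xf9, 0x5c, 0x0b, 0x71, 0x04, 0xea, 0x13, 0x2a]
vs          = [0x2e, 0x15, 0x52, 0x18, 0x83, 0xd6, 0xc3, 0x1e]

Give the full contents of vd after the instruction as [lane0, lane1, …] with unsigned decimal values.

vd = [215, 73, 11, 105, 4, 234, 19, 42]

VLMAX = (128 × 1/2) / 8 = 8 lanes
vl = min(AVL, VLMAX) = min(6, 8) = 6
  i=0: xor(0xf9,0x2e) → 215
  i=1: xor(0x5c,0x15) → 73
  i=2: mask-off/keep → 11
  i=3: xor(0x71,0x18) → 105
  i=4: mask-off/keep → 4
  i=5: mask-off/keep → 234
  i=6: tail/keep → 19
  i=7: tail/keep → 42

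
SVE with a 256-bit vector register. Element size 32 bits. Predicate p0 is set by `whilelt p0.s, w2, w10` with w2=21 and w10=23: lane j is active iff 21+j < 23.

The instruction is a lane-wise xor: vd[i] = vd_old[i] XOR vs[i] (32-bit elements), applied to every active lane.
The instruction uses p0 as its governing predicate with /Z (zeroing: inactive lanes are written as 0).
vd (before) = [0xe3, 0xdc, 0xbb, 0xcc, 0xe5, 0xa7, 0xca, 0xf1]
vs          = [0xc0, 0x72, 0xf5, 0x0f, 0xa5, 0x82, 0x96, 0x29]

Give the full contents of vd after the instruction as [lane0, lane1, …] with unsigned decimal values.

vd = [35, 174, 0, 0, 0, 0, 0, 0]

register lanes = 256/32 = 8
whilelt: lane j active iff 21+j < 23 → j < 2 → 2 active
vd[0] xor(0xe3,0xc0) -> 0x23
vd[1] xor(0xdc,0x72) -> 0xae
vd[2] tail/zero -> 0x00
vd[3] tail/zero -> 0x00
vd[4] tail/zero -> 0x00
vd[5] tail/zero -> 0x00
vd[6] tail/zero -> 0x00
vd[7] tail/zero -> 0x00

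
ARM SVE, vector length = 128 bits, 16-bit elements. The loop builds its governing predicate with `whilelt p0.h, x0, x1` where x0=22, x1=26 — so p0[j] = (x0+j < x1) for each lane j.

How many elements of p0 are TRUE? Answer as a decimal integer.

vl = 4

lane count: 128 div 16 = 8
whilelt: lane j active iff 22+j < 26 → j < 4 → 4 active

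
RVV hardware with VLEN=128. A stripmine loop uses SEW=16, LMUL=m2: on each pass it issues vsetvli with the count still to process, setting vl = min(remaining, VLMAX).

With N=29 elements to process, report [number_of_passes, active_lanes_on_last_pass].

VLMAX = VLEN×LMUL/SEW = 128×2/16 = 16
29 elements at 16/iter → 2 passes, remainder 13 on the last

[iterations, last_vl] = [2, 13]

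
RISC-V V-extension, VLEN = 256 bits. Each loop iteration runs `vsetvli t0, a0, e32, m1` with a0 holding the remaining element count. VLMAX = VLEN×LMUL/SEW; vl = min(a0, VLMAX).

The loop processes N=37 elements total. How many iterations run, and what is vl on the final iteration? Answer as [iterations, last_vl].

[iterations, last_vl] = [5, 5]

VLMAX = (256 × 1) / 32 = 8 lanes
iterations = ceil(37/8) = 5; final-pass vl = 5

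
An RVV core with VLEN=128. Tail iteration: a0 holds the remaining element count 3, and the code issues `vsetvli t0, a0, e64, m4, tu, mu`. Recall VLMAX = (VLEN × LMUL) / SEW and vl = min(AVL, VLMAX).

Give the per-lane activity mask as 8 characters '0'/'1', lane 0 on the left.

predicate = 11100000

VLMAX = VLEN×LMUL/SEW = 128×4/64 = 8
vl = min(AVL, VLMAX) = min(3, 8) = 3
bits (lane 0 leftmost): 11100000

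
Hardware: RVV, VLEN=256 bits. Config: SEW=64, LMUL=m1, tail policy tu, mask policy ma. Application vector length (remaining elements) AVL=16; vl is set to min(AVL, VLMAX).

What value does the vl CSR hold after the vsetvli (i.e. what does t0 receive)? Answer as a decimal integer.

VLMAX = (256 × 1) / 64 = 4 lanes
AVL=16 > VLMAX=4, so vl = 4

vl = 4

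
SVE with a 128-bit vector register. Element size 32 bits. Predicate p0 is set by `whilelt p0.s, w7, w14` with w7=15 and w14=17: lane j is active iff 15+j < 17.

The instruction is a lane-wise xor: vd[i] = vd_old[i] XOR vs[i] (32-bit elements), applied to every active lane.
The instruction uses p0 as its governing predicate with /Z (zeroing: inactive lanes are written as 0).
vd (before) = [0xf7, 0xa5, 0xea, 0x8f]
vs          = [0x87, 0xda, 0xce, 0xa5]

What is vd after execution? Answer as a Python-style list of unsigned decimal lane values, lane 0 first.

vd = [112, 127, 0, 0]

register lanes = 128/32 = 4
whilelt: lane j active iff 15+j < 17 → j < 2 → 2 active
[0] xor(0xf7,0x87) = 0x70
[1] xor(0xa5,0xda) = 0x7f
[2] tail/zero = 0x00
[3] tail/zero = 0x00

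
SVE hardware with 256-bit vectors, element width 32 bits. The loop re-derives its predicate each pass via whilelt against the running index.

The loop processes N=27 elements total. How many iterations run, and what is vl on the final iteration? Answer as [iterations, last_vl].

[iterations, last_vl] = [4, 3]

lane count: 256 div 32 = 8
iterations = ceil(27/8) = 4; final-pass vl = 3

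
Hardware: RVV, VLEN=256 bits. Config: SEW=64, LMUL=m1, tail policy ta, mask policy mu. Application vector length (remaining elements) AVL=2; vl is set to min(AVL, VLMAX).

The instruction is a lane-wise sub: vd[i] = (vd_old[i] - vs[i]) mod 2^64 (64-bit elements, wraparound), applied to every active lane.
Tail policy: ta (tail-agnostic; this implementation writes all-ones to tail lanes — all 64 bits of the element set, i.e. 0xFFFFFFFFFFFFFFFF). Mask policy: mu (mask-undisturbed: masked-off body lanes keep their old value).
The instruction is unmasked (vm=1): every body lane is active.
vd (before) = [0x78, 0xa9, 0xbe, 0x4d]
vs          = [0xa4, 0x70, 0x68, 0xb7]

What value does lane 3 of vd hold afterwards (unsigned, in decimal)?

vd[3] = 18446744073709551615

VLMAX = VLEN×LMUL/SEW = 256×1/64 = 4
vl = min(AVL, VLMAX) = min(2, 4) = 2
vd[0] sub(0x78,0xa4) -> 0xffffffffffffffd4
vd[1] sub(0xa9,0x70) -> 0x39
vd[2] tail/ones -> 0xffffffffffffffff
vd[3] tail/ones -> 0xffffffffffffffff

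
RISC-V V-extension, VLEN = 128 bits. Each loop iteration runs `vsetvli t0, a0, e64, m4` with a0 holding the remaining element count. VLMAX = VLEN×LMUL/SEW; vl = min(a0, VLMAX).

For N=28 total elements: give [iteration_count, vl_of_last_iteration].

[iterations, last_vl] = [4, 4]

VLMAX = (128 × 4) / 64 = 8 lanes
28 elements at 8/iter → 4 passes, remainder 4 on the last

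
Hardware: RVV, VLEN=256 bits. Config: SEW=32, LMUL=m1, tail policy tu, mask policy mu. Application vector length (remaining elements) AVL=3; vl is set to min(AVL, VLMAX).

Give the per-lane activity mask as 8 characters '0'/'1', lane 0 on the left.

predicate = 11100000

lanes per group: 256·1/32 = 8
vl = min(AVL, VLMAX) = min(3, 8) = 3
bits (lane 0 leftmost): 11100000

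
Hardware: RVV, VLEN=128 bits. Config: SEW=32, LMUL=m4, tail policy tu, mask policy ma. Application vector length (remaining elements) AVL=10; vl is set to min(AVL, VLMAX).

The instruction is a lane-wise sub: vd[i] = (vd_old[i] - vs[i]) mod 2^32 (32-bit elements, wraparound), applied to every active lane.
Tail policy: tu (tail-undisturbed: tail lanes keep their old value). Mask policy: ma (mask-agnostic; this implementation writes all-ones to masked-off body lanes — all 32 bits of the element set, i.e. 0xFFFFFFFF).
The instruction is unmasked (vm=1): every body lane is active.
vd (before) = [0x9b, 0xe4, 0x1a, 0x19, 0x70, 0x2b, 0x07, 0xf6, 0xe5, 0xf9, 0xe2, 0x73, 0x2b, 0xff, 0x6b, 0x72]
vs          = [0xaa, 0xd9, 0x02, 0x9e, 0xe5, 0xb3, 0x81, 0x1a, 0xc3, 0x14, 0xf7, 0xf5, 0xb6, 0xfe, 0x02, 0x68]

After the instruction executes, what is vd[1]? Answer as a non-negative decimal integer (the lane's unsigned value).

VLMAX = VLEN×LMUL/SEW = 128×4/32 = 16
vl ← min(10, 16) = 10
vd[0] sub(0x9b,0xaa) -> 0xfffffff1
vd[1] sub(0xe4,0xd9) -> 0x0b
vd[2] sub(0x1a,0x02) -> 0x18
vd[3] sub(0x19,0x9e) -> 0xffffff7b
vd[4] sub(0x70,0xe5) -> 0xffffff8b
vd[5] sub(0x2b,0xb3) -> 0xffffff78
vd[6] sub(0x07,0x81) -> 0xffffff86
vd[7] sub(0xf6,0x1a) -> 0xdc
vd[8] sub(0xe5,0xc3) -> 0x22
vd[9] sub(0xf9,0x14) -> 0xe5
vd[10] tail/keep -> 0xe2
vd[11] tail/keep -> 0x73
vd[12] tail/keep -> 0x2b
vd[13] tail/keep -> 0xff
vd[14] tail/keep -> 0x6b
vd[15] tail/keep -> 0x72

vd[1] = 11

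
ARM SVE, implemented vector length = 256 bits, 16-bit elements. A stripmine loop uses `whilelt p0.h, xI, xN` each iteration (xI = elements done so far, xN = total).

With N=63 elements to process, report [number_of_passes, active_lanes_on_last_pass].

register lanes = 256/16 = 16
N=63: ⌈63/16⌉ = 4 iters; last vl = 63 − 3×16 = 15

[iterations, last_vl] = [4, 15]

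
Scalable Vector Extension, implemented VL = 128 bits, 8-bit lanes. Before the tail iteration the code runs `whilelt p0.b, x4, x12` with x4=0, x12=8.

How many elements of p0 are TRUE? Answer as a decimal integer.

vl = 8

lane count: 128 div 8 = 16
active while 0+j < 8, i.e. j ∈ [0,8) capped at 16 ⇒ 8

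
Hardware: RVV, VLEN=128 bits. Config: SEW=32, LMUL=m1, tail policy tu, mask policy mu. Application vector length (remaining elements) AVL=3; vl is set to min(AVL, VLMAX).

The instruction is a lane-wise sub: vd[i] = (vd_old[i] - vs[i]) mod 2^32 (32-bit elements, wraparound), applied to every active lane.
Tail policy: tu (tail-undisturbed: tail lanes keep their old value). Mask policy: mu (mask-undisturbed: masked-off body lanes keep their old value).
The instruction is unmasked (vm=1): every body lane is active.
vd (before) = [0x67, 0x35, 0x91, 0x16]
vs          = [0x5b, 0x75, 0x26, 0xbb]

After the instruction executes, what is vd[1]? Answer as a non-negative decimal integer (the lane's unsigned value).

vd[1] = 4294967232

lanes per group: 128·1/32 = 4
vl = min(AVL, VLMAX) = min(3, 4) = 3
[0] sub(0x67,0x5b) = 0x0c
[1] sub(0x35,0x75) = 0xffffffc0
[2] sub(0x91,0x26) = 0x6b
[3] tail/keep = 0x16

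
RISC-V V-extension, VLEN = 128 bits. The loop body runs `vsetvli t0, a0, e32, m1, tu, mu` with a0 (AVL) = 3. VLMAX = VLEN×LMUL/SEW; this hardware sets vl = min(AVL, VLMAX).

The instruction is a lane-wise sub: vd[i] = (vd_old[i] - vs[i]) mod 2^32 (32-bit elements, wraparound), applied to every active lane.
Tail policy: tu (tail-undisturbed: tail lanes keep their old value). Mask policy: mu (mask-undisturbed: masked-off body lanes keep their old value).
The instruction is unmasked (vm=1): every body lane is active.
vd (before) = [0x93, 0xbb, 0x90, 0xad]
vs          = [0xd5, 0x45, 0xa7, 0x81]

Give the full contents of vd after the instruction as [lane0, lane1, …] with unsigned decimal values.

vd = [4294967230, 118, 4294967273, 173]

lanes per group: 128·1/32 = 4
vl = min(AVL, VLMAX) = min(3, 4) = 3
lane  0: sub(0x93,0xd5) ⇒ 0xffffffbe
lane  1: sub(0xbb,0x45) ⇒ 0x76
lane  2: sub(0x90,0xa7) ⇒ 0xffffffe9
lane  3: tail/keep ⇒ 0xad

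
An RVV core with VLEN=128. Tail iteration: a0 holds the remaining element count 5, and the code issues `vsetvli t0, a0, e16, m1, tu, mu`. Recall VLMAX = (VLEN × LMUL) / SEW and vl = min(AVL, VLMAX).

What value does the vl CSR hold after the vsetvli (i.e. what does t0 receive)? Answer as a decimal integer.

vl = 5

lanes per group: 128·1/16 = 8
AVL=5 ≤ VLMAX=8, so vl = 5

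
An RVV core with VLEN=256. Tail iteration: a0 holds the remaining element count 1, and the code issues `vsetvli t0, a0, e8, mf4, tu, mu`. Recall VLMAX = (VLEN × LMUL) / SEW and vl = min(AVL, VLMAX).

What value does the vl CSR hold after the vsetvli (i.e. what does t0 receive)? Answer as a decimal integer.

lanes per group: 256·1/4/8 = 8
AVL=1 ≤ VLMAX=8, so vl = 1

vl = 1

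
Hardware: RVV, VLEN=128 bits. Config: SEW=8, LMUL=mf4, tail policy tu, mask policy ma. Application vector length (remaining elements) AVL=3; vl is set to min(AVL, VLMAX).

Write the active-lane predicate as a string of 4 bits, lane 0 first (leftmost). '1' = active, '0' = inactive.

predicate = 1110

VLMAX = VLEN×LMUL/SEW = 128×1/4/8 = 4
vl = min(AVL, VLMAX) = min(3, 4) = 3
bits (lane 0 leftmost): 1110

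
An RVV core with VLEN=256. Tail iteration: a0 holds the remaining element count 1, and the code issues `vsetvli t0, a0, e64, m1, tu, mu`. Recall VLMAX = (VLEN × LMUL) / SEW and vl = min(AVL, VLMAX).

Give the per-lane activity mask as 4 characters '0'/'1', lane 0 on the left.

predicate = 1000

VLMAX = (256 × 1) / 64 = 4 lanes
AVL=1 ≤ VLMAX=4, so vl = 1
bits (lane 0 leftmost): 1000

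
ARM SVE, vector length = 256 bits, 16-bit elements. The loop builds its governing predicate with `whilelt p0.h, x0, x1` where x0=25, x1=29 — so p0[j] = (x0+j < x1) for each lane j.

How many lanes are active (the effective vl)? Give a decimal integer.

vl = 4

256-bit reg / 16-bit elem → 16 lanes
p0[j] = (25+j < 29); true for j=0..3 → 4 lanes set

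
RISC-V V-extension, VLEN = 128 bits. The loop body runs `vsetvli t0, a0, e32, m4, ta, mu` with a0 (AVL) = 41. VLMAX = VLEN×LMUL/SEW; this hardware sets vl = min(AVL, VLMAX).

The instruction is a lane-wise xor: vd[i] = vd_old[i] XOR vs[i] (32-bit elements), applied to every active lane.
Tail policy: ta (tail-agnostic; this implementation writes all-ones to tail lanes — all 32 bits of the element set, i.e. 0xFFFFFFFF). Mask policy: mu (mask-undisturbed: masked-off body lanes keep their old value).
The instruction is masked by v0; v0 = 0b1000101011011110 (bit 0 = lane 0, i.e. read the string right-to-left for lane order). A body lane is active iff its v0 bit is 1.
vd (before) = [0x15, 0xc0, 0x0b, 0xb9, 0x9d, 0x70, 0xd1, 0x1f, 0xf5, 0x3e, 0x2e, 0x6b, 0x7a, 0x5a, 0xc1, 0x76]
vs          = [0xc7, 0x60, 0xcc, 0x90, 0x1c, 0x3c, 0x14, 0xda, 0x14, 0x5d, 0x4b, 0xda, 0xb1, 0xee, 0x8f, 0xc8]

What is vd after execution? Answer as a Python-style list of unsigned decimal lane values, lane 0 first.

lanes per group: 128·4/32 = 16
vl = min(AVL, VLMAX) = min(41, 16) = 16
[0] mask-off/keep = 0x15
[1] xor(0xc0,0x60) = 0xa0
[2] xor(0x0b,0xcc) = 0xc7
[3] xor(0xb9,0x90) = 0x29
[4] xor(0x9d,0x1c) = 0x81
[5] mask-off/keep = 0x70
[6] xor(0xd1,0x14) = 0xc5
[7] xor(0x1f,0xda) = 0xc5
[8] mask-off/keep = 0xf5
[9] xor(0x3e,0x5d) = 0x63
[10] mask-off/keep = 0x2e
[11] xor(0x6b,0xda) = 0xb1
[12] mask-off/keep = 0x7a
[13] mask-off/keep = 0x5a
[14] mask-off/keep = 0xc1
[15] xor(0x76,0xc8) = 0xbe

vd = [21, 160, 199, 41, 129, 112, 197, 197, 245, 99, 46, 177, 122, 90, 193, 190]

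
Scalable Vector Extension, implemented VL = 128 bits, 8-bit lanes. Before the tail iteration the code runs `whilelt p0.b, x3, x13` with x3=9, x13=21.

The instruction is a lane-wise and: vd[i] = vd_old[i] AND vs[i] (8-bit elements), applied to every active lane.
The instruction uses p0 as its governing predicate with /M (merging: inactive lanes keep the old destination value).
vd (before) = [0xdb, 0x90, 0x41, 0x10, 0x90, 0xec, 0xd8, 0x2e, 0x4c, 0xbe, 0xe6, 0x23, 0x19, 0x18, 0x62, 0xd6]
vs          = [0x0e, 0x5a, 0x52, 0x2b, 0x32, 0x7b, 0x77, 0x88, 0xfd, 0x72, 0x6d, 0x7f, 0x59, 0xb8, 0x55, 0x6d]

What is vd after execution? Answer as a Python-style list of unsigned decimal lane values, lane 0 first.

lane count: 128 div 8 = 16
p0[j] = (9+j < 21); true for j=0..11 → 12 lanes set
  i=0: and(0xdb,0x0e) → 10
  i=1: and(0x90,0x5a) → 16
  i=2: and(0x41,0x52) → 64
  i=3: and(0x10,0x2b) → 0
  i=4: and(0x90,0x32) → 16
  i=5: and(0xec,0x7b) → 104
  i=6: and(0xd8,0x77) → 80
  i=7: and(0x2e,0x88) → 8
  i=8: and(0x4c,0xfd) → 76
  i=9: and(0xbe,0x72) → 50
  i=10: and(0xe6,0x6d) → 100
  i=11: and(0x23,0x7f) → 35
  i=12: tail/keep → 25
  i=13: tail/keep → 24
  i=14: tail/keep → 98
  i=15: tail/keep → 214

vd = [10, 16, 64, 0, 16, 104, 80, 8, 76, 50, 100, 35, 25, 24, 98, 214]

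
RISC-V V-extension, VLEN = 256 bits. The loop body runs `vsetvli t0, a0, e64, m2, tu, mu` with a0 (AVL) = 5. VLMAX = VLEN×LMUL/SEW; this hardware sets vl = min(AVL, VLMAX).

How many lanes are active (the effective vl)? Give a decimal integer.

VLMAX = VLEN×LMUL/SEW = 256×2/64 = 8
vl = min(AVL, VLMAX) = min(5, 8) = 5

vl = 5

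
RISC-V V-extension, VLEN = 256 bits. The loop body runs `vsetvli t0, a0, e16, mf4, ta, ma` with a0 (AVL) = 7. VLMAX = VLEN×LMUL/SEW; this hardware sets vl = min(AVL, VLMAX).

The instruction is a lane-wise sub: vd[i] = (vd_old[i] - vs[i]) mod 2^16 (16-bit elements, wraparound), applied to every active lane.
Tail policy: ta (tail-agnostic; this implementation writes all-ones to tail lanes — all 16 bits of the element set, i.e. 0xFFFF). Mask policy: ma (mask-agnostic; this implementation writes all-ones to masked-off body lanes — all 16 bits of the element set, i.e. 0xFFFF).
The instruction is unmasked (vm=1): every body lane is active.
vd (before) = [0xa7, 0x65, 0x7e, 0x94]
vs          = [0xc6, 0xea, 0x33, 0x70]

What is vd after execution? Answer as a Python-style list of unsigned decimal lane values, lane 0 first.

VLMAX = (256 × 1/4) / 16 = 4 lanes
vl = min(AVL, VLMAX) = min(7, 4) = 4
[0] sub(0xa7,0xc6) = 0xffe1
[1] sub(0x65,0xea) = 0xff7b
[2] sub(0x7e,0x33) = 0x4b
[3] sub(0x94,0x70) = 0x24

vd = [65505, 65403, 75, 36]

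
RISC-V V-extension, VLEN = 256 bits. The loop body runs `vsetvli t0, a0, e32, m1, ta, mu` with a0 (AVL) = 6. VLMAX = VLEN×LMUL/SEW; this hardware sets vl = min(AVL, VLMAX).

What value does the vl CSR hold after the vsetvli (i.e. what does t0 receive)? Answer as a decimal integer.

VLMAX = VLEN×LMUL/SEW = 256×1/32 = 8
vl = min(AVL, VLMAX) = min(6, 8) = 6

vl = 6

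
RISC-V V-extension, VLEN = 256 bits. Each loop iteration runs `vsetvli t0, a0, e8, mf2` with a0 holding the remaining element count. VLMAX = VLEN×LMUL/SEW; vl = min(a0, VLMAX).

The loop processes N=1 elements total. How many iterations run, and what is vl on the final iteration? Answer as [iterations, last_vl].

[iterations, last_vl] = [1, 1]

lanes per group: 256·1/2/8 = 16
iterations = ceil(1/16) = 1; final-pass vl = 1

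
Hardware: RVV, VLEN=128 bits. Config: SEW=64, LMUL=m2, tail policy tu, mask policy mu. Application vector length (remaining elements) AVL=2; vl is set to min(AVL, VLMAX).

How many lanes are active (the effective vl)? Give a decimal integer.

VLMAX = VLEN×LMUL/SEW = 128×2/64 = 4
vl = min(AVL, VLMAX) = min(2, 4) = 2

vl = 2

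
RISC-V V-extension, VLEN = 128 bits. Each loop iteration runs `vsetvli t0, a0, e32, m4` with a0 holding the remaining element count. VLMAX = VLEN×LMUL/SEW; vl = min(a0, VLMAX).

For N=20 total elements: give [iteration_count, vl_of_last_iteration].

lanes per group: 128·4/32 = 16
20 elements at 16/iter → 2 passes, remainder 4 on the last

[iterations, last_vl] = [2, 4]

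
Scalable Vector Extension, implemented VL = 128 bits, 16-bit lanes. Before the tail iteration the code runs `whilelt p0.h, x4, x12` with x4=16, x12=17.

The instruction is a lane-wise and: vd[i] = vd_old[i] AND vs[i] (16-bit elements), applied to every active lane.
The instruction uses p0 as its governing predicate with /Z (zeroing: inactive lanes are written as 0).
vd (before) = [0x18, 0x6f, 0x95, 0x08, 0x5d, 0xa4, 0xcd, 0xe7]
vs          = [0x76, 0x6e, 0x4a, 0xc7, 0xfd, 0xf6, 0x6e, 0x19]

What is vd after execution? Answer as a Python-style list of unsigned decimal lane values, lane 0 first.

vd = [16, 0, 0, 0, 0, 0, 0, 0]

lane count: 128 div 16 = 8
whilelt: lane j active iff 16+j < 17 → j < 1 → 1 active
lane  0: and(0x18,0x76) ⇒ 0x10
lane  1: tail/zero ⇒ 0x00
lane  2: tail/zero ⇒ 0x00
lane  3: tail/zero ⇒ 0x00
lane  4: tail/zero ⇒ 0x00
lane  5: tail/zero ⇒ 0x00
lane  6: tail/zero ⇒ 0x00
lane  7: tail/zero ⇒ 0x00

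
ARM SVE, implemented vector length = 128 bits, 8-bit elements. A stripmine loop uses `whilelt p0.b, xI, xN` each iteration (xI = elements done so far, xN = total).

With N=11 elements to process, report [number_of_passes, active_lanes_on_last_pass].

[iterations, last_vl] = [1, 11]

128-bit reg / 8-bit elem → 16 lanes
11 elements at 16/iter → 1 passes, remainder 11 on the last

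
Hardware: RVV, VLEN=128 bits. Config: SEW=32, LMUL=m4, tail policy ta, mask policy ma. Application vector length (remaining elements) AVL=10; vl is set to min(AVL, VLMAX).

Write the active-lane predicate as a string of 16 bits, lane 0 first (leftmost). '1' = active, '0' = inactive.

lanes per group: 128·4/32 = 16
AVL=10 ≤ VLMAX=16, so vl = 10
bits (lane 0 leftmost): 1111111111000000

predicate = 1111111111000000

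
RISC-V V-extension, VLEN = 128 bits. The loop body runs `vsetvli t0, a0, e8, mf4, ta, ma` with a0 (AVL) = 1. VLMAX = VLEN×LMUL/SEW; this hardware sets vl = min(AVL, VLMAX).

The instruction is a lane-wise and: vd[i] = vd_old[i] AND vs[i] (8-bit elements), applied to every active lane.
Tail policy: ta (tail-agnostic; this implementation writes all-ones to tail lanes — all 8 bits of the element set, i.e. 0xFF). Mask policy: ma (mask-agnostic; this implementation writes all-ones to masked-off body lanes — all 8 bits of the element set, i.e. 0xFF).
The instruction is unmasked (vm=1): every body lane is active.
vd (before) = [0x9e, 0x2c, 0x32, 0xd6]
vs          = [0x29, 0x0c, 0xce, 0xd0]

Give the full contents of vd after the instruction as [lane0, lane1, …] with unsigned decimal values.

lanes per group: 128·1/4/8 = 4
vl ← min(1, 4) = 1
lane  0: and(0x9e,0x29) ⇒ 0x08
lane  1: tail/ones ⇒ 0xff
lane  2: tail/ones ⇒ 0xff
lane  3: tail/ones ⇒ 0xff

vd = [8, 255, 255, 255]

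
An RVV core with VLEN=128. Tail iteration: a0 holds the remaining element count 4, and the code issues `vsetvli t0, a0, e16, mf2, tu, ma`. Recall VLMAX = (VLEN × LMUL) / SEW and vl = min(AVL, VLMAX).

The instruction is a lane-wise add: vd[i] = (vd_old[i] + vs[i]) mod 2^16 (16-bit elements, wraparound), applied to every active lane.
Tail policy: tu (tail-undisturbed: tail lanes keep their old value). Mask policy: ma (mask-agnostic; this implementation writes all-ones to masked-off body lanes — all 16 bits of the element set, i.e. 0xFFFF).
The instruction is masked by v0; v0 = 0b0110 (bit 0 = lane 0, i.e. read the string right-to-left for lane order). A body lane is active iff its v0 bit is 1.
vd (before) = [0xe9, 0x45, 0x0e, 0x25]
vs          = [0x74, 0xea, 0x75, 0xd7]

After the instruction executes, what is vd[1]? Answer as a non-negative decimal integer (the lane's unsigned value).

vd[1] = 303

VLMAX = VLEN×LMUL/SEW = 128×1/2/16 = 4
vl = min(AVL, VLMAX) = min(4, 4) = 4
vd[0] mask-off/ones -> 0xffff
vd[1] add(0x45,0xea) -> 0x12f
vd[2] add(0x0e,0x75) -> 0x83
vd[3] mask-off/ones -> 0xffff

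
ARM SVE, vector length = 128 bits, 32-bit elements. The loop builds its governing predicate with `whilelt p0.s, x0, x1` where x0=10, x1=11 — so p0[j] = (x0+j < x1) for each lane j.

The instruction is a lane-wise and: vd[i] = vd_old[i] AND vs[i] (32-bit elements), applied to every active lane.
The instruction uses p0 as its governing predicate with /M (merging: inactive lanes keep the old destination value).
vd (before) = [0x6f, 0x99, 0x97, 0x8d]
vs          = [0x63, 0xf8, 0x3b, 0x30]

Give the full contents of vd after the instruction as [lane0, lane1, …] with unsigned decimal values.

vd = [99, 153, 151, 141]

register lanes = 128/32 = 4
p0[j] = (10+j < 11); true for j=0..0 → 1 lanes set
vd[0] and(0x6f,0x63) -> 0x63
vd[1] tail/keep -> 0x99
vd[2] tail/keep -> 0x97
vd[3] tail/keep -> 0x8d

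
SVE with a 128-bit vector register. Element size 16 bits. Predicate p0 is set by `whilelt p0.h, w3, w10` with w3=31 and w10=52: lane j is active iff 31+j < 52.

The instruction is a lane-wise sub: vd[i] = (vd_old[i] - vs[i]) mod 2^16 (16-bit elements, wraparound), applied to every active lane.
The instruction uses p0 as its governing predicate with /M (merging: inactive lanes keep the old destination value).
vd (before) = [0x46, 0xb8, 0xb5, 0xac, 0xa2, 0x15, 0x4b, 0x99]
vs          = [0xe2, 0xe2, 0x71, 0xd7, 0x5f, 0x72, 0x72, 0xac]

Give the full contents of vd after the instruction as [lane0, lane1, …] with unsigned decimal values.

lane count: 128 div 16 = 8
p0[j] = (31+j < 52); true for j=0..7 → 8 lanes set
[0] sub(0x46,0xe2) = 0xff64
[1] sub(0xb8,0xe2) = 0xffd6
[2] sub(0xb5,0x71) = 0x44
[3] sub(0xac,0xd7) = 0xffd5
[4] sub(0xa2,0x5f) = 0x43
[5] sub(0x15,0x72) = 0xffa3
[6] sub(0x4b,0x72) = 0xffd9
[7] sub(0x99,0xac) = 0xffed

vd = [65380, 65494, 68, 65493, 67, 65443, 65497, 65517]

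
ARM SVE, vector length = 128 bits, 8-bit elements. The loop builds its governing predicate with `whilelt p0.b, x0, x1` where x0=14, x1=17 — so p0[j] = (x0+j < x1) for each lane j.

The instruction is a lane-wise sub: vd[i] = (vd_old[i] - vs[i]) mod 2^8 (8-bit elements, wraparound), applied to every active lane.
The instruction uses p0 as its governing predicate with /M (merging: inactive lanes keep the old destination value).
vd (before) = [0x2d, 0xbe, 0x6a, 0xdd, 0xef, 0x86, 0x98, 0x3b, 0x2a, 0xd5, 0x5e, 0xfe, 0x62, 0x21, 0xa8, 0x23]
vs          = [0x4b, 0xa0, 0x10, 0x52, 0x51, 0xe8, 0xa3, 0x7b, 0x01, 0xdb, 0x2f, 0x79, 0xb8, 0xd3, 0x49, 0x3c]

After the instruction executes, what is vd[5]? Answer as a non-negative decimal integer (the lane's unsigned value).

lane count: 128 div 8 = 16
active while 14+j < 17, i.e. j ∈ [0,3) capped at 16 ⇒ 3
vd[0] sub(0x2d,0x4b) -> 0xe2
vd[1] sub(0xbe,0xa0) -> 0x1e
vd[2] sub(0x6a,0x10) -> 0x5a
vd[3] tail/keep -> 0xdd
vd[4] tail/keep -> 0xef
vd[5] tail/keep -> 0x86
vd[6] tail/keep -> 0x98
vd[7] tail/keep -> 0x3b
vd[8] tail/keep -> 0x2a
vd[9] tail/keep -> 0xd5
vd[10] tail/keep -> 0x5e
vd[11] tail/keep -> 0xfe
vd[12] tail/keep -> 0x62
vd[13] tail/keep -> 0x21
vd[14] tail/keep -> 0xa8
vd[15] tail/keep -> 0x23

vd[5] = 134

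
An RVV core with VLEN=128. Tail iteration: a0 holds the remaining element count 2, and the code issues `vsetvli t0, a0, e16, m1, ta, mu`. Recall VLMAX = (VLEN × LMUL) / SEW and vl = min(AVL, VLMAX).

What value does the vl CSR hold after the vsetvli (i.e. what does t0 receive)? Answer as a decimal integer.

VLMAX = VLEN×LMUL/SEW = 128×1/16 = 8
vl ← min(2, 8) = 2

vl = 2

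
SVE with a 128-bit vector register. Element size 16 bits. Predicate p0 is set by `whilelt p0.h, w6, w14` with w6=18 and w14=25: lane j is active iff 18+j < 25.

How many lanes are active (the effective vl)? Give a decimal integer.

vl = 7

lane count: 128 div 16 = 8
p0[j] = (18+j < 25); true for j=0..6 → 7 lanes set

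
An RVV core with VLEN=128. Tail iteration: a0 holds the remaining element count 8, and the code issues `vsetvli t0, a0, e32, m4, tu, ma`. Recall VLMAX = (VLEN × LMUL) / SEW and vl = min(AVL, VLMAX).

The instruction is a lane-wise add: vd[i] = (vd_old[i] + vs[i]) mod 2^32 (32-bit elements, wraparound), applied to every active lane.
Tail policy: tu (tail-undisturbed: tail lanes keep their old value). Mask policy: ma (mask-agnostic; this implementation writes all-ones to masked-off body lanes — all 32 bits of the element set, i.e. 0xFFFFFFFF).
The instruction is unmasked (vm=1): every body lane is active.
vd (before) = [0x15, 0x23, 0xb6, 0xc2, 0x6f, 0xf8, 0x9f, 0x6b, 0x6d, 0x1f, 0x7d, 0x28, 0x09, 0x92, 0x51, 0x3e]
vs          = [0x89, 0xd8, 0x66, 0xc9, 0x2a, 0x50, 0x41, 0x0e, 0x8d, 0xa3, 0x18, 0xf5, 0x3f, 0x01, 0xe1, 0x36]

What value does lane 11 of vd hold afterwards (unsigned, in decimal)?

VLMAX = (128 × 4) / 32 = 16 lanes
vl ← min(8, 16) = 8
lane  0: add(0x15,0x89) ⇒ 0x9e
lane  1: add(0x23,0xd8) ⇒ 0xfb
lane  2: add(0xb6,0x66) ⇒ 0x11c
lane  3: add(0xc2,0xc9) ⇒ 0x18b
lane  4: add(0x6f,0x2a) ⇒ 0x99
lane  5: add(0xf8,0x50) ⇒ 0x148
lane  6: add(0x9f,0x41) ⇒ 0xe0
lane  7: add(0x6b,0x0e) ⇒ 0x79
lane  8: tail/keep ⇒ 0x6d
lane  9: tail/keep ⇒ 0x1f
lane 10: tail/keep ⇒ 0x7d
lane 11: tail/keep ⇒ 0x28
lane 12: tail/keep ⇒ 0x09
lane 13: tail/keep ⇒ 0x92
lane 14: tail/keep ⇒ 0x51
lane 15: tail/keep ⇒ 0x3e

vd[11] = 40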